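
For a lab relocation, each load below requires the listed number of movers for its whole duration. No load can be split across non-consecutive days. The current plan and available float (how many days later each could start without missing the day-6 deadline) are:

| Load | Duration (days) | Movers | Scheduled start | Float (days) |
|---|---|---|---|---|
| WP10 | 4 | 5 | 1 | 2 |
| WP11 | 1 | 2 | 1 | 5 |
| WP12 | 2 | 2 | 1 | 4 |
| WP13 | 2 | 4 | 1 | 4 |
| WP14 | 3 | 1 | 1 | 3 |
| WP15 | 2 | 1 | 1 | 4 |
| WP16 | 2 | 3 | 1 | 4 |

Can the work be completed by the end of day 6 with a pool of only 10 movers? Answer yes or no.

Schedule WP10@1, WP11@1, WP12@2, WP13@5, WP14@1, WP15@4, WP16@5: d1:8  d2:8  d3:8  d4:6  d5:8  d6:7 — peak 8 ≤ 10.

yes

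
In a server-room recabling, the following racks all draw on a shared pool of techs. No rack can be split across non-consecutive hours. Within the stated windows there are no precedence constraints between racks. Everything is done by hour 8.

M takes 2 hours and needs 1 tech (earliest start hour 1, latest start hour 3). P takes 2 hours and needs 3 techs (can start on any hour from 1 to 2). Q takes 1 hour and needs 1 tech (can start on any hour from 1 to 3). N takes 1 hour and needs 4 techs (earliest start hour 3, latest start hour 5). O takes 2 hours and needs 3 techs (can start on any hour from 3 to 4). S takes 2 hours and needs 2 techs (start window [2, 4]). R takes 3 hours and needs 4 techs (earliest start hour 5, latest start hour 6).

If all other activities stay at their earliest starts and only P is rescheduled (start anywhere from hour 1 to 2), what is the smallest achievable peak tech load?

9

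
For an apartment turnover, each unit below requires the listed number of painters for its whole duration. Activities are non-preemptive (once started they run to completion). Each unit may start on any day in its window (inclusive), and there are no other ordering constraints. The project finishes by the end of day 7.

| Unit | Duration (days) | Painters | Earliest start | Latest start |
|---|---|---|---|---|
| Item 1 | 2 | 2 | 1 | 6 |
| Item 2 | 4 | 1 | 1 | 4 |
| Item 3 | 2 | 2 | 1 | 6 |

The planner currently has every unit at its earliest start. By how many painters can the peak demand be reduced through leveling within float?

2

Early-start peak: d1:5  d2:5  d3:1  d4:1  d5:0  d6:0  d7:0 ⇒ 5.
Leveled (Item 1@1, Item 2@1, Item 3@3): d1:3  d2:3  d3:3  d4:3  d5:0  d6:0  d7:0 ⇒ 3.
Reduction 5 − 3 = 2.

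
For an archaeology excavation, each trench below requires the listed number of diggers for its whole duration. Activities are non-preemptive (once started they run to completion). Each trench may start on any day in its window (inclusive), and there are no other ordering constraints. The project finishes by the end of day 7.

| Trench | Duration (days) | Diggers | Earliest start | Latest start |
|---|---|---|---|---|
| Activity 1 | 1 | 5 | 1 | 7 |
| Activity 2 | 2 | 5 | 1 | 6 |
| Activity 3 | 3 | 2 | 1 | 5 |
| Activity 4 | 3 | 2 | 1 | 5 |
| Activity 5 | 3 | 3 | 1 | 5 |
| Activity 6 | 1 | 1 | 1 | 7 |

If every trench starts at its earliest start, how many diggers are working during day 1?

18

At early start, day 1 has: Activity 1, Activity 2, Activity 3, Activity 4, Activity 5, Activity 6.
Demand: 5 + 5 + 2 + 2 + 3 + 1 = 18.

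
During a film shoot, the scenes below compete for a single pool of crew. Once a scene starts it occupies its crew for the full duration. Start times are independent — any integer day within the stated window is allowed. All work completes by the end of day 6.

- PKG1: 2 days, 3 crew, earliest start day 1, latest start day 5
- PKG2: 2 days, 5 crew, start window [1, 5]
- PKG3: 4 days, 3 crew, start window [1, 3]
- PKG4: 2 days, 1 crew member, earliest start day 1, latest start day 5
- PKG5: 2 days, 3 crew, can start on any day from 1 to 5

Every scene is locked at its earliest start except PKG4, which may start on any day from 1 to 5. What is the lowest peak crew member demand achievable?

14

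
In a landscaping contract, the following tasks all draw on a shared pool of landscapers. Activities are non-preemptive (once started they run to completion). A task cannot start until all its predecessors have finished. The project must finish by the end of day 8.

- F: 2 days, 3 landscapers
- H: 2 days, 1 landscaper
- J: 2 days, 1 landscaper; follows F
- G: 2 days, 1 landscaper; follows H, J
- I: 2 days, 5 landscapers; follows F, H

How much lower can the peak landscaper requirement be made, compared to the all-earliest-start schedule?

Early-start peak: d1:4  d2:4  d3:6  d4:6  d5:1  d6:1  d7:0  d8:0 ⇒ 6.
Leveled (F@1, H@1, J@3, G@5, I@7): d1:4  d2:4  d3:1  d4:1  d5:1  d6:1  d7:5  d8:5 ⇒ 5.
Reduction 6 − 5 = 1.

1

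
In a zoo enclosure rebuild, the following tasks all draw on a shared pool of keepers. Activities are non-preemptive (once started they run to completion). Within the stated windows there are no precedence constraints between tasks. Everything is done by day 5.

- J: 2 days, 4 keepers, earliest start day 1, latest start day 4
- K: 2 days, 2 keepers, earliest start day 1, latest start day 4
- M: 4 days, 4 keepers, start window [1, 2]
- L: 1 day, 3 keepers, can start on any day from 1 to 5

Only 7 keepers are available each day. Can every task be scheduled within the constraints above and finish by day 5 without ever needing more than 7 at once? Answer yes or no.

The minimum achievable peak is 8; 7 < 8, so no feasible schedule stays within the cap.

no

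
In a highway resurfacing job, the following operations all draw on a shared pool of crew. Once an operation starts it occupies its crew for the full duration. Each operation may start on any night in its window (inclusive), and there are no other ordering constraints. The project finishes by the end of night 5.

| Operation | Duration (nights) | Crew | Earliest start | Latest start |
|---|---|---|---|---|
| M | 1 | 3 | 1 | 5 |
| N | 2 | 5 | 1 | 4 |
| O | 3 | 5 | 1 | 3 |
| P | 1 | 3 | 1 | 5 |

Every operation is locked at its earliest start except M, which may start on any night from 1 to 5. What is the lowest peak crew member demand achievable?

13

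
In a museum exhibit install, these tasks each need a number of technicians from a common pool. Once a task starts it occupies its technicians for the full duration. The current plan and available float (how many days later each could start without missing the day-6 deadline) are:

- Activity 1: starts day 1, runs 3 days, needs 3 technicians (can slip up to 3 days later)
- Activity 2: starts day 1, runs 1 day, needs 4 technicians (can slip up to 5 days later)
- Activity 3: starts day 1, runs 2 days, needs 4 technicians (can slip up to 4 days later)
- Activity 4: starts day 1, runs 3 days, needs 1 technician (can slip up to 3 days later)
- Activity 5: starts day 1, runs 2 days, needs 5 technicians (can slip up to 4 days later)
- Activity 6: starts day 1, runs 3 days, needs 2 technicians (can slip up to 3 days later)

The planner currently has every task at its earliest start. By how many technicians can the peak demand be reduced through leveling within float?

Early-start peak: d1:19  d2:15  d3:6  d4:0  d5:0  d6:0 ⇒ 19.
Leveled (Activity 1@1, Activity 2@1, Activity 3@2, Activity 4@1, Activity 5@4, Activity 6@4): d1:8  d2:8  d3:8  d4:7  d5:7  d6:2 ⇒ 8.
Reduction 19 − 8 = 11.

11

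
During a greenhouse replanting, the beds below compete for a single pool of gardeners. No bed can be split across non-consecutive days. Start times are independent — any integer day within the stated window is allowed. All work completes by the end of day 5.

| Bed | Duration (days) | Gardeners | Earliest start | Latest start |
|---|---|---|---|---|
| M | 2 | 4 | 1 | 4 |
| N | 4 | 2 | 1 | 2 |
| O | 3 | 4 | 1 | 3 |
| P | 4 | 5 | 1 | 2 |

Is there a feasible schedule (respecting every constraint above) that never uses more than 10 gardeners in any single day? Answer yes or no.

The minimum achievable peak is 11; 10 < 11, so no feasible schedule stays within the cap.

no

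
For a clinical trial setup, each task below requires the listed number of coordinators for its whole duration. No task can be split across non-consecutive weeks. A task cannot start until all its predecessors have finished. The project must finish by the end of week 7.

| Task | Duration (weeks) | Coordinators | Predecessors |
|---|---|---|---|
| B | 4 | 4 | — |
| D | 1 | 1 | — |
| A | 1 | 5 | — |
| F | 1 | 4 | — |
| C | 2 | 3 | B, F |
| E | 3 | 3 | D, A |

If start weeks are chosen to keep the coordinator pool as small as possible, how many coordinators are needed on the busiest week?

Early-start (B@1, D@1, A@1, F@1, C@5, E@2) gives peak 14: w1:14  w2:7  w3:7  w4:7  w5:3  w6:3  w7:0.
Shift B→2, F→2, C→6, E→3.
Schedule B@2, D@1, A@1, F@2, C@6, E@3: w1:6  w2:8  w3:7  w4:7  w5:7  w6:3  w7:3 — peak 8.

8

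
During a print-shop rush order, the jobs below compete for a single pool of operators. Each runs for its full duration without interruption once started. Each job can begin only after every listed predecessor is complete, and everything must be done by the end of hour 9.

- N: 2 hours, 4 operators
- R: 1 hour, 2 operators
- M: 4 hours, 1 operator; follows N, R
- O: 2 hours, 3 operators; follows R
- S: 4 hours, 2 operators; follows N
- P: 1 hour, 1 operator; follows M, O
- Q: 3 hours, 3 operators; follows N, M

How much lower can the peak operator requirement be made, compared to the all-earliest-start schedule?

1

Early-start peak: h1:6  h2:7  h3:6  h4:3  h5:3  h6:3  h7:4  h8:3  h9:3 ⇒ 7.
Leveled (N@1, R@1, M@3, O@3, S@3, P@7, Q@7): h1:6  h2:4  h3:6  h4:6  h5:3  h6:3  h7:4  h8:3  h9:3 ⇒ 6.
Reduction 7 − 6 = 1.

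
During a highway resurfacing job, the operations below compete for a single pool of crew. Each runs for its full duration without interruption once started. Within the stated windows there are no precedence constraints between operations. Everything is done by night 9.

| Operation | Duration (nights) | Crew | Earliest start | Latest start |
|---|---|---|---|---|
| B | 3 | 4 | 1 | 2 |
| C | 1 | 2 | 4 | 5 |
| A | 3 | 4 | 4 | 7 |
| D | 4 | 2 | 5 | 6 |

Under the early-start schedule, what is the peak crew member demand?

6

Early-start schedule: B@1, C@4, A@4, D@5.
Load per night: night 1: 4, night 2: 4, night 3: 4, night 4: 6, night 5: 6, night 6: 6, night 7: 2, night 8: 2, night 9: 0.
Peak is 6.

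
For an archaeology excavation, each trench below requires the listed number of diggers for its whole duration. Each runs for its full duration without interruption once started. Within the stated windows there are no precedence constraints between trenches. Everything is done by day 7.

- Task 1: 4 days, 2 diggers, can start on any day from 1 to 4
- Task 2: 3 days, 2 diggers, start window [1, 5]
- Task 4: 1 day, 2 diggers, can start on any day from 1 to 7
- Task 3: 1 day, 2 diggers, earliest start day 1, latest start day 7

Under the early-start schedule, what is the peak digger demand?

8

Early-start schedule: Task 1@1, Task 2@1, Task 4@1, Task 3@1.
Load per day: day 1: 8, day 2: 4, day 3: 4, day 4: 2, day 5: 0, day 6: 0, day 7: 0.
Peak is 8.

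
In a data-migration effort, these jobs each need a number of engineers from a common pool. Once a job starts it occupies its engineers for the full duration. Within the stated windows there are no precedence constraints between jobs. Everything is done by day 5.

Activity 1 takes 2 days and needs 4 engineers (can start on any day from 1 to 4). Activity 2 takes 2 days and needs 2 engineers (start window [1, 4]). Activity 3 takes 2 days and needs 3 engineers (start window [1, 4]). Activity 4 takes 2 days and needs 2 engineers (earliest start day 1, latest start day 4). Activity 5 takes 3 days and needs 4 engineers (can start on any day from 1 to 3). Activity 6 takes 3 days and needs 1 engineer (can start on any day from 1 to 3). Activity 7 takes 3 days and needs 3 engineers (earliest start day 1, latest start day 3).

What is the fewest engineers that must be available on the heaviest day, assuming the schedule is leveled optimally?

Early-start (Activity 1@1, Activity 2@1, Activity 3@1, Activity 4@1, Activity 5@1, Activity 6@1, Activity 7@1) gives peak 19: d1:19  d2:19  d3:8  d4:0  d5:0.
Shift Activity 4→3, Activity 5→3, Activity 7→3.
Schedule Activity 1@1, Activity 2@1, Activity 3@1, Activity 4@3, Activity 5@3, Activity 6@1, Activity 7@3: d1:10  d2:10  d3:10  d4:9  d5:7 — peak 10.
Total engineer-days = 46 over 5 days ⇒ peak ≥ ⌈46/5⌉ = 10, so 10 is optimal.

10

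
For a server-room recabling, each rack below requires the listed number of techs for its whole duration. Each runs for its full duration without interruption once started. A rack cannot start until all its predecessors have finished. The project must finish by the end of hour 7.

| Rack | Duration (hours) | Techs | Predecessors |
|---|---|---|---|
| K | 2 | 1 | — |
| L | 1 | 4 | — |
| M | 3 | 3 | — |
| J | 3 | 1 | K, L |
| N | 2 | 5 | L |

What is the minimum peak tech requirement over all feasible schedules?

5

Early-start (K@1, L@1, M@1, J@3, N@2) gives peak 9: h1:8  h2:9  h3:9  h4:1  h5:1  h6:0  h7:0.
Shift M→2, N→6.
Schedule K@1, L@1, M@2, J@3, N@6: h1:5  h2:4  h3:4  h4:4  h5:1  h6:5  h7:5 — peak 5.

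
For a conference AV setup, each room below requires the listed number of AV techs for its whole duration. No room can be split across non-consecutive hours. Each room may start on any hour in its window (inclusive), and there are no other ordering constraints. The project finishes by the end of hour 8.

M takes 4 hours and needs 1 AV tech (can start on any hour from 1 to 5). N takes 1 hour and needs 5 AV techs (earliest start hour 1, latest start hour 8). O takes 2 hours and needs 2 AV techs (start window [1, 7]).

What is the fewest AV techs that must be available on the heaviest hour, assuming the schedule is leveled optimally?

5

Early-start (M@1, N@1, O@1) gives peak 8: h1:8  h2:3  h3:1  h4:1  h5:0  h6:0  h7:0  h8:0.
Shift N→5.
Schedule M@1, N@5, O@1: h1:3  h2:3  h3:1  h4:1  h5:5  h6:0  h7:0  h8:0 — peak 5.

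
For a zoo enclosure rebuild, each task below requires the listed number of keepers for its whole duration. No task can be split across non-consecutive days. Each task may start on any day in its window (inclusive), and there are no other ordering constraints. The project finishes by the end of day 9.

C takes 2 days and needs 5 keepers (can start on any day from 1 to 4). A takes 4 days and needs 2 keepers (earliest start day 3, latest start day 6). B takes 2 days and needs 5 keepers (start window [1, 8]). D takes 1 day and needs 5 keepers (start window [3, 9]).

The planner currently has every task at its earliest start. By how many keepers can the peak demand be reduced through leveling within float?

Early-start peak: d1:10  d2:10  d3:7  d4:2  d5:2  d6:2  d7:0  d8:0  d9:0 ⇒ 10.
Leveled (C@1, A@3, B@7, D@9): d1:5  d2:5  d3:2  d4:2  d5:2  d6:2  d7:5  d8:5  d9:5 ⇒ 5.
Reduction 10 − 5 = 5.

5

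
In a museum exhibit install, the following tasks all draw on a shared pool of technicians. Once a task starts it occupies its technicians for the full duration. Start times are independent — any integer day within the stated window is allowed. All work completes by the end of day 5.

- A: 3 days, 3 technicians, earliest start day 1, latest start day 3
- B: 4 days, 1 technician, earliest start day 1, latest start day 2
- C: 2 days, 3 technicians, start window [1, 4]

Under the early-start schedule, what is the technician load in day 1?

7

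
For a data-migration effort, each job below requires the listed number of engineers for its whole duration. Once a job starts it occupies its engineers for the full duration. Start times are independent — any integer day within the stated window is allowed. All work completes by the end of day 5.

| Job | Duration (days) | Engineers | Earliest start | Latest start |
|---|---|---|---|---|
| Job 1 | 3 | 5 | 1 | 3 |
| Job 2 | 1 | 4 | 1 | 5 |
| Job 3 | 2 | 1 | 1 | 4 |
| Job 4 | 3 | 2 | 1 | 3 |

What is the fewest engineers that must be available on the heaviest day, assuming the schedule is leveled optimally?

7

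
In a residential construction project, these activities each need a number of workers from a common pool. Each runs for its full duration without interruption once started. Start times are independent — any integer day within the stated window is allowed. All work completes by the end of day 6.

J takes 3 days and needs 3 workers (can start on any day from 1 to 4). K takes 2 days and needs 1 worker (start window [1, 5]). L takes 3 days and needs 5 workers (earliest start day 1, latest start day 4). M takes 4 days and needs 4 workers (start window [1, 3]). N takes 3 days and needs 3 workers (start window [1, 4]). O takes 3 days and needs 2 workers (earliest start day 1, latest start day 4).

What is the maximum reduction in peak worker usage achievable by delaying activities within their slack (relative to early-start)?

Early-start peak: d1:18  d2:18  d3:17  d4:4  d5:0  d6:0 ⇒ 18.
Leveled (J@1, K@1, L@4, M@1, N@1, O@4): d1:11  d2:11  d3:10  d4:11  d5:7  d6:7 ⇒ 11.
Reduction 18 − 11 = 7.

7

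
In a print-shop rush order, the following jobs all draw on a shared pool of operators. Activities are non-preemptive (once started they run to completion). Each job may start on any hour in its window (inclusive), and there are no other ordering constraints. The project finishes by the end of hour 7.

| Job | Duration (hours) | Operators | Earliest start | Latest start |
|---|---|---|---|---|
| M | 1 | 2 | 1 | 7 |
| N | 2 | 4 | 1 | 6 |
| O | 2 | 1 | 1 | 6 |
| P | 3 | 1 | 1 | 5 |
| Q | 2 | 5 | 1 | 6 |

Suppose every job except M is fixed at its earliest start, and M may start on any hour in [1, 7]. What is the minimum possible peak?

11

M@1: h1:13  h2:11  h3:1  h4:0  h5:0  h6:0  h7:0 → peak 13
M@2: h1:11  h2:13  h3:1  h4:0  h5:0  h6:0  h7:0 → peak 13
M@3: h1:11  h2:11  h3:3  h4:0  h5:0  h6:0  h7:0 → peak 11
M@4: h1:11  h2:11  h3:1  h4:2  h5:0  h6:0  h7:0 → peak 11
M@5: h1:11  h2:11  h3:1  h4:0  h5:2  h6:0  h7:0 → peak 11
M@6: h1:11  h2:11  h3:1  h4:0  h5:0  h6:2  h7:0 → peak 11
M@7: h1:11  h2:11  h3:1  h4:0  h5:0  h6:0  h7:2 → peak 11
Best is M@3, peak 11.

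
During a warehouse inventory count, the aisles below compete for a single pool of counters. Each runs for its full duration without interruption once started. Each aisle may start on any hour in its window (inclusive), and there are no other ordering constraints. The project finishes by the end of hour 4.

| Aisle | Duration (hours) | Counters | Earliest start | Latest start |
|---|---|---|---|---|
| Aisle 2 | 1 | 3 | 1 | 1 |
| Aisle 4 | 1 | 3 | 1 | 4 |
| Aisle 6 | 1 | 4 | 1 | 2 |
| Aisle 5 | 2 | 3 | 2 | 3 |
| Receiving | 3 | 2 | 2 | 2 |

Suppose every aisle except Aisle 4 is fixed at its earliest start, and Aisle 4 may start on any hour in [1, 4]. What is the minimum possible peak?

Aisle 4@1: h1:10  h2:5  h3:5  h4:2 → peak 10
Aisle 4@2: h1:7  h2:8  h3:5  h4:2 → peak 8
Aisle 4@3: h1:7  h2:5  h3:8  h4:2 → peak 8
Aisle 4@4: h1:7  h2:5  h3:5  h4:5 → peak 7
Best is Aisle 4@4, peak 7.

7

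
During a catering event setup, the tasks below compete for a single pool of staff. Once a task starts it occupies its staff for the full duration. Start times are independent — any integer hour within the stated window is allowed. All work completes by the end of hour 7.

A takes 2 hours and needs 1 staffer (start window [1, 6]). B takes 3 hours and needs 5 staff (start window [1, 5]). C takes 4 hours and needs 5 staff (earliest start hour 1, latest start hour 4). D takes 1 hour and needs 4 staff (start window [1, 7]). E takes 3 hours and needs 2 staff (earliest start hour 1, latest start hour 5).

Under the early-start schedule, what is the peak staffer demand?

17

Early-start schedule: A@1, B@1, C@1, D@1, E@1.
Load per hour: hour 1: 17, hour 2: 13, hour 3: 12, hour 4: 5, hour 5: 0, hour 6: 0, hour 7: 0.
Peak is 17.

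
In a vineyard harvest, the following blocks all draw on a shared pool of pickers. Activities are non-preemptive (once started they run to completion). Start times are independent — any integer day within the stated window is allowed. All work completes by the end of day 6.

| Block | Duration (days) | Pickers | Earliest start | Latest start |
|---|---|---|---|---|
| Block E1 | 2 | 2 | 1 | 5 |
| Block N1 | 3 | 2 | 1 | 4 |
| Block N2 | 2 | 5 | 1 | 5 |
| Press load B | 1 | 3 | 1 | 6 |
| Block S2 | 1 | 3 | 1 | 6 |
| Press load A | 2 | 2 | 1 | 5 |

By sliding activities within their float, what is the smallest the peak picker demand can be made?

6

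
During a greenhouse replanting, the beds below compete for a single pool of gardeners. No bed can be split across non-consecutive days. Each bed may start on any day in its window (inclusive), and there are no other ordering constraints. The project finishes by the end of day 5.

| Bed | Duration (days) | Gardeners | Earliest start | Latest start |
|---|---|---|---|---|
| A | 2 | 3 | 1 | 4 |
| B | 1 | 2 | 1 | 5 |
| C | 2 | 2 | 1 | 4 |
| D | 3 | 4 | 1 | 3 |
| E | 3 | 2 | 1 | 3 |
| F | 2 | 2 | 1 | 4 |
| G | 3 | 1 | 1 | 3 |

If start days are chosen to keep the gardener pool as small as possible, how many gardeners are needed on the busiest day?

Early-start (A@1, B@1, C@1, D@1, E@1, F@1, G@1) gives peak 16: d1:16  d2:14  d3:7  d4:0  d5:0.
Shift D→3, E→2, F→4.
Schedule A@1, B@1, C@1, D@3, E@2, F@4, G@1: d1:8  d2:8  d3:7  d4:8  d5:6 — peak 8.
Total gardener-days = 37 over 5 days ⇒ peak ≥ ⌈37/5⌉ = 8, so 8 is optimal.

8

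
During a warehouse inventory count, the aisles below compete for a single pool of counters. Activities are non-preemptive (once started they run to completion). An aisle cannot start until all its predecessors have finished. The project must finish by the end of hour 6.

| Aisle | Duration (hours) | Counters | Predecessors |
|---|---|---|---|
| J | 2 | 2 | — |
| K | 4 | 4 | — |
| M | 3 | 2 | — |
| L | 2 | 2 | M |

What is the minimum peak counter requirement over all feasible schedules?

6

Early-start (J@1, K@1, M@1, L@4) gives peak 8: h1:8  h2:8  h3:6  h4:6  h5:2  h6:0.
Shift K→3.
Schedule J@1, K@3, M@1, L@4: h1:4  h2:4  h3:6  h4:6  h5:6  h6:4 — peak 6.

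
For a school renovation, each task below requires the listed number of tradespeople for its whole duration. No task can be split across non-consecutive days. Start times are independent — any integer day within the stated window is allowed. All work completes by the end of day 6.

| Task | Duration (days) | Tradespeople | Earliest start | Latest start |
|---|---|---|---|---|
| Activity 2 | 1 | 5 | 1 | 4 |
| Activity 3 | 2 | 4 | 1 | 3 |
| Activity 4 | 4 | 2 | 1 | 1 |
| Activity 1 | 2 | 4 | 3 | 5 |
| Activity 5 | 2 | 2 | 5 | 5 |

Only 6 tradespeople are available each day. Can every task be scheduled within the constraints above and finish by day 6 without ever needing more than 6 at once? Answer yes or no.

The minimum achievable peak is 7; 6 < 7, so no feasible schedule stays within the cap.

no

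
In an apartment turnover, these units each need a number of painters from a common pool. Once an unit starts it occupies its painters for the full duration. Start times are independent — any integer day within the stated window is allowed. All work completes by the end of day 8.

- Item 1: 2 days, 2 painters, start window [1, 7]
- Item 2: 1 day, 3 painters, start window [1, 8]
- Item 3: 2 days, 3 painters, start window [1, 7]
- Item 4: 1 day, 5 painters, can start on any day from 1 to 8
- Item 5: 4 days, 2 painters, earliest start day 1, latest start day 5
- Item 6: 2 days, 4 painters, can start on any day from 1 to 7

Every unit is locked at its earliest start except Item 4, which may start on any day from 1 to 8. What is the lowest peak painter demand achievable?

Item 4@1: d1:19  d2:11  d3:2  d4:2  d5:0  d6:0  d7:0  d8:0 → peak 19
Item 4@2: d1:14  d2:16  d3:2  d4:2  d5:0  d6:0  d7:0  d8:0 → peak 16
Item 4@3: d1:14  d2:11  d3:7  d4:2  d5:0  d6:0  d7:0  d8:0 → peak 14
Item 4@4: d1:14  d2:11  d3:2  d4:7  d5:0  d6:0  d7:0  d8:0 → peak 14
Item 4@5: d1:14  d2:11  d3:2  d4:2  d5:5  d6:0  d7:0  d8:0 → peak 14
Item 4@6: d1:14  d2:11  d3:2  d4:2  d5:0  d6:5  d7:0  d8:0 → peak 14
Item 4@7: d1:14  d2:11  d3:2  d4:2  d5:0  d6:0  d7:5  d8:0 → peak 14
Item 4@8: d1:14  d2:11  d3:2  d4:2  d5:0  d6:0  d7:0  d8:5 → peak 14
Best is Item 4@3, peak 14.

14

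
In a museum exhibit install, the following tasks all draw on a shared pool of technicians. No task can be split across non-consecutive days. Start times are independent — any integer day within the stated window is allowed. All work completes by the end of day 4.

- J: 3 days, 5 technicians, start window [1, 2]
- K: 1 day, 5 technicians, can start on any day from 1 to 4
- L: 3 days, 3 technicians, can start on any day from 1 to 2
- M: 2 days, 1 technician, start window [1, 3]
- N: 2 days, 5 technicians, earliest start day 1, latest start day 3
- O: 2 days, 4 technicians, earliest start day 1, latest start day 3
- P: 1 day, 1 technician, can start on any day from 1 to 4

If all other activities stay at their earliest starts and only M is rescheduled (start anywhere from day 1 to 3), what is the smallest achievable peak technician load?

23

M@1: d1:24  d2:18  d3:8  d4:0 → peak 24
M@2: d1:23  d2:18  d3:9  d4:0 → peak 23
M@3: d1:23  d2:17  d3:9  d4:1 → peak 23
Best is M@2, peak 23.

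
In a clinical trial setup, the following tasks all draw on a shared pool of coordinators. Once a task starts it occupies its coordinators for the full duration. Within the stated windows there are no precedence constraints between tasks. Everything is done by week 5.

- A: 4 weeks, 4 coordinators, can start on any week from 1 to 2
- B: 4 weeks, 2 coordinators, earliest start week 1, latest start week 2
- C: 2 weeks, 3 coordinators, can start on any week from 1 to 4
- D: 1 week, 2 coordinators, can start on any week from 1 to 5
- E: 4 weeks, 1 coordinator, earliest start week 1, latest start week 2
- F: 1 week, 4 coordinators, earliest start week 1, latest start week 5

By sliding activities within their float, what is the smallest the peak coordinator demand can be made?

10

Early-start (A@1, B@1, C@1, D@1, E@1, F@1) gives peak 16: w1:16  w2:10  w3:7  w4:7  w5:0.
Shift D→3, F→5.
Schedule A@1, B@1, C@1, D@3, E@1, F@5: w1:10  w2:10  w3:9  w4:7  w5:4 — peak 10.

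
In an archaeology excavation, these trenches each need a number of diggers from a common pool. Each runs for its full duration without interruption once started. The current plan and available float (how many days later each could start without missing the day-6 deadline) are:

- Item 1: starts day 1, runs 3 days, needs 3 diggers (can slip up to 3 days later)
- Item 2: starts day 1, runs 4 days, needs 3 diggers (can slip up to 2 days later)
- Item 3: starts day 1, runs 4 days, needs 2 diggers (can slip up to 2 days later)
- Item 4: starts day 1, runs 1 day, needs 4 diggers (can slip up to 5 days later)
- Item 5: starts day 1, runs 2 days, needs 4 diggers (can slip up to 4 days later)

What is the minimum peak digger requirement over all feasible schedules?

8

Early-start (Item 1@1, Item 2@1, Item 3@1, Item 4@1, Item 5@1) gives peak 16: d1:16  d2:12  d3:8  d4:5  d5:0  d6:0.
Shift Item 4→5, Item 5→5.
Schedule Item 1@1, Item 2@1, Item 3@1, Item 4@5, Item 5@5: d1:8  d2:8  d3:8  d4:5  d5:8  d6:4 — peak 8.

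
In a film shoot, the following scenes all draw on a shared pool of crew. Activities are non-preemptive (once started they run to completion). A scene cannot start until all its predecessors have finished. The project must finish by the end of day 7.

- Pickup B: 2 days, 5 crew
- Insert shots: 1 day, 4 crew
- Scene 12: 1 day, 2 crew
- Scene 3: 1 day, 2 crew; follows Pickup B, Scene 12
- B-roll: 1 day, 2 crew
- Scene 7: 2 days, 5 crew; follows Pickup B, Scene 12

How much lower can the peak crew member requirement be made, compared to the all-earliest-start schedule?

Early-start peak: d1:13  d2:5  d3:7  d4:5  d5:0  d6:0  d7:0 ⇒ 13.
Leveled (Pickup B@1, Insert shots@3, Scene 12@4, Scene 3@5, B-roll@4, Scene 7@6): d1:5  d2:5  d3:4  d4:4  d5:2  d6:5  d7:5 ⇒ 5.
Reduction 13 − 5 = 8.

8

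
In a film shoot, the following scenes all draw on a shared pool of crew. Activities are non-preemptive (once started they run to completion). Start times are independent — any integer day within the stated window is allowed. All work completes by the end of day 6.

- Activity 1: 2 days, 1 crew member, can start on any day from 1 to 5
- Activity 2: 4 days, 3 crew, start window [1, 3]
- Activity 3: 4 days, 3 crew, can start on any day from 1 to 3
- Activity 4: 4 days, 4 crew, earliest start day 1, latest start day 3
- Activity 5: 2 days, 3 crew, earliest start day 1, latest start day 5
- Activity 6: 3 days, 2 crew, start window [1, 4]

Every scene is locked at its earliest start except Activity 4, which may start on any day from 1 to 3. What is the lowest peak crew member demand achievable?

Activity 4@1: d1:16  d2:16  d3:12  d4:10  d5:0  d6:0 → peak 16
Activity 4@2: d1:12  d2:16  d3:12  d4:10  d5:4  d6:0 → peak 16
Activity 4@3: d1:12  d2:12  d3:12  d4:10  d5:4  d6:4 → peak 12
Best is Activity 4@3, peak 12.

12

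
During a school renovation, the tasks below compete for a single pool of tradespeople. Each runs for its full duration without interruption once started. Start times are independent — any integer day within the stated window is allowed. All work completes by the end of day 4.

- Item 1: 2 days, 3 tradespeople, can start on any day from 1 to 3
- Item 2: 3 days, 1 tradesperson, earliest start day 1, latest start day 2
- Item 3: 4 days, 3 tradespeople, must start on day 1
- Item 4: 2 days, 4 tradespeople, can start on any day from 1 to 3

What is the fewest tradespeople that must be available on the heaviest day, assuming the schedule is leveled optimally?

8

Early-start (Item 1@1, Item 2@1, Item 3@1, Item 4@1) gives peak 11: d1:11  d2:11  d3:4  d4:3.
Shift Item 4→3.
Schedule Item 1@1, Item 2@1, Item 3@1, Item 4@3: d1:7  d2:7  d3:8  d4:7 — peak 8.
Total tradesperson-days = 29 over 4 days ⇒ peak ≥ ⌈29/4⌉ = 8, so 8 is optimal.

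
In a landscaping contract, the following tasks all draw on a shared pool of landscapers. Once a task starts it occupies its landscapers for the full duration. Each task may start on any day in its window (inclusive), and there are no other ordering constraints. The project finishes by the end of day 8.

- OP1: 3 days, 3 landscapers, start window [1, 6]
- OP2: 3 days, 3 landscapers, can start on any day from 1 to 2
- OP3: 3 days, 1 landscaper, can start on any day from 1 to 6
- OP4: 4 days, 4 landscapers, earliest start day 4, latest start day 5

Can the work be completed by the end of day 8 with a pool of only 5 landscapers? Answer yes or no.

no

The minimum achievable peak is 6; 5 < 6, so no feasible schedule stays within the cap.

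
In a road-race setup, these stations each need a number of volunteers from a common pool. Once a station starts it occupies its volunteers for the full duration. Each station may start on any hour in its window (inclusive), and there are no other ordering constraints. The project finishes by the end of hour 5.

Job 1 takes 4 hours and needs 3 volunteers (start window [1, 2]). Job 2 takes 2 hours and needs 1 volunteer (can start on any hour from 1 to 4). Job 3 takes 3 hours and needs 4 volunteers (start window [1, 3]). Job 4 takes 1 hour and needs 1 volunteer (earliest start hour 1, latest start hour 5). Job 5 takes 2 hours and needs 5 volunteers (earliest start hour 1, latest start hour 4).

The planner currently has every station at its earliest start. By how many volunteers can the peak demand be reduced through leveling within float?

Early-start peak: h1:14  h2:13  h3:7  h4:3  h5:0 ⇒ 14.
Leveled (Job 1@1, Job 2@1, Job 3@1, Job 4@3, Job 5@4): h1:8  h2:8  h3:8  h4:8  h5:5 ⇒ 8.
Reduction 14 − 8 = 6.

6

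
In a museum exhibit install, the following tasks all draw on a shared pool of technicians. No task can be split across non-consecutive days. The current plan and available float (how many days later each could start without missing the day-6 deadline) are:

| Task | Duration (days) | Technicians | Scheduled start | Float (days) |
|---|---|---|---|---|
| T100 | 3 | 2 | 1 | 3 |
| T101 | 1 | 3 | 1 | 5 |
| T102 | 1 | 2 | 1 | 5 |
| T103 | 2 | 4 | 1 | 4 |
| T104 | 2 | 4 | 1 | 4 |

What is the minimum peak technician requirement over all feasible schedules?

6

Early-start (T100@1, T101@1, T102@1, T103@1, T104@1) gives peak 15: d1:15  d2:10  d3:2  d4:0  d5:0  d6:0.
Shift T102→2, T103→3, T104→5.
Schedule T100@1, T101@1, T102@2, T103@3, T104@5: d1:5  d2:4  d3:6  d4:4  d5:4  d6:4 — peak 6.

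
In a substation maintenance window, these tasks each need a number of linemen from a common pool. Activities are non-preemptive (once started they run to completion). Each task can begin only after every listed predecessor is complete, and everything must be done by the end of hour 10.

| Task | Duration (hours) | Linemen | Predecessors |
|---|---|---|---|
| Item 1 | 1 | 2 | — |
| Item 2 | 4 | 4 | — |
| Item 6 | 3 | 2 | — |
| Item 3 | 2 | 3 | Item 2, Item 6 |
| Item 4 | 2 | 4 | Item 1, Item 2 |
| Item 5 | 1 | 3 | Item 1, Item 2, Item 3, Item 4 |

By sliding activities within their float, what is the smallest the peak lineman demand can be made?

6

Early-start (Item 1@1, Item 2@1, Item 6@1, Item 3@5, Item 4@5, Item 5@7) gives peak 8: h1:8  h2:6  h3:6  h4:4  h5:7  h6:7  h7:3  h8:0  h9:0  h10:0.
Shift Item 6→2, Item 4→7, Item 5→9.
Schedule Item 1@1, Item 2@1, Item 6@2, Item 3@5, Item 4@7, Item 5@9: h1:6  h2:6  h3:6  h4:6  h5:3  h6:3  h7:4  h8:4  h9:3  h10:0 — peak 6.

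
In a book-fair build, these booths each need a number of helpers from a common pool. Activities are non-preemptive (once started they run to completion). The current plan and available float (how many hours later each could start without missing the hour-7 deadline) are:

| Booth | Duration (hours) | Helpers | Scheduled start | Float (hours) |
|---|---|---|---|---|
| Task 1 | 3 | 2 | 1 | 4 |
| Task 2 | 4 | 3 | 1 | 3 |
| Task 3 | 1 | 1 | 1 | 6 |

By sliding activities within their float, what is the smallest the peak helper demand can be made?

Early-start (Task 1@1, Task 2@1, Task 3@1) gives peak 6: h1:6  h2:5  h3:5  h4:3  h5:0  h6:0  h7:0.
Shift Task 2→4.
Schedule Task 1@1, Task 2@4, Task 3@1: h1:3  h2:2  h3:2  h4:3  h5:3  h6:3  h7:3 — peak 3.
Total helper-hours = 19 over 7 hours ⇒ peak ≥ ⌈19/7⌉ = 3, so 3 is optimal.

3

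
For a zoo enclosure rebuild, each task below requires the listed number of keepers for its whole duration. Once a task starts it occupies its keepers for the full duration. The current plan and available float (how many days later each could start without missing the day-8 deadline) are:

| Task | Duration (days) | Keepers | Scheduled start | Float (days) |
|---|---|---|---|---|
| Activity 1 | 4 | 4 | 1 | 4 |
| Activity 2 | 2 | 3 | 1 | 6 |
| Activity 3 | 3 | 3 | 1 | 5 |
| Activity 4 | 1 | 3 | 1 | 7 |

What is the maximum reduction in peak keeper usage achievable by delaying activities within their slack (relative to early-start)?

7

Early-start peak: d1:13  d2:10  d3:7  d4:4  d5:0  d6:0  d7:0  d8:0 ⇒ 13.
Leveled (Activity 1@1, Activity 2@5, Activity 3@5, Activity 4@7): d1:4  d2:4  d3:4  d4:4  d5:6  d6:6  d7:6  d8:0 ⇒ 6.
Reduction 13 − 6 = 7.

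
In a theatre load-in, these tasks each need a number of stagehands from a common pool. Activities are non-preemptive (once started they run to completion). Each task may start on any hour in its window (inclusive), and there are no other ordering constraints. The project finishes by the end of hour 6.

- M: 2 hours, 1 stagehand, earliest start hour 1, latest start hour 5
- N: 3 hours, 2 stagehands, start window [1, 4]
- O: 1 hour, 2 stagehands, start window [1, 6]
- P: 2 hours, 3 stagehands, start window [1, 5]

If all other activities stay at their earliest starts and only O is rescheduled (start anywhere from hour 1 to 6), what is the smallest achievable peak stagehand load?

O@1: h1:8  h2:6  h3:2  h4:0  h5:0  h6:0 → peak 8
O@2: h1:6  h2:8  h3:2  h4:0  h5:0  h6:0 → peak 8
O@3: h1:6  h2:6  h3:4  h4:0  h5:0  h6:0 → peak 6
O@4: h1:6  h2:6  h3:2  h4:2  h5:0  h6:0 → peak 6
O@5: h1:6  h2:6  h3:2  h4:0  h5:2  h6:0 → peak 6
O@6: h1:6  h2:6  h3:2  h4:0  h5:0  h6:2 → peak 6
Best is O@3, peak 6.

6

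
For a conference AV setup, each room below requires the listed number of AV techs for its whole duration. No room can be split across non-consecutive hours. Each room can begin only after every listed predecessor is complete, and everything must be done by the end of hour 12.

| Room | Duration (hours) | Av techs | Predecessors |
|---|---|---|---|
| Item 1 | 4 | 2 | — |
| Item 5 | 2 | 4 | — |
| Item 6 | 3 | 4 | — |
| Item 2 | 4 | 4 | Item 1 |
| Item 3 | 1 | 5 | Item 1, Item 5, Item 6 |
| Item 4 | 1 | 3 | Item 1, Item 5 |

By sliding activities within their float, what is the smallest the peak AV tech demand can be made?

6

Early-start (Item 1@1, Item 5@1, Item 6@1, Item 2@5, Item 3@5, Item 4@5) gives peak 12: h1:10  h2:10  h3:6  h4:2  h5:12  h6:4  h7:4  h8:4  h9:0  h10:0  h11:0  h12:0.
Shift Item 6→3, Item 2→6, Item 3→10, Item 4→11.
Schedule Item 1@1, Item 5@1, Item 6@3, Item 2@6, Item 3@10, Item 4@11: h1:6  h2:6  h3:6  h4:6  h5:4  h6:4  h7:4  h8:4  h9:4  h10:5  h11:3  h12:0 — peak 6.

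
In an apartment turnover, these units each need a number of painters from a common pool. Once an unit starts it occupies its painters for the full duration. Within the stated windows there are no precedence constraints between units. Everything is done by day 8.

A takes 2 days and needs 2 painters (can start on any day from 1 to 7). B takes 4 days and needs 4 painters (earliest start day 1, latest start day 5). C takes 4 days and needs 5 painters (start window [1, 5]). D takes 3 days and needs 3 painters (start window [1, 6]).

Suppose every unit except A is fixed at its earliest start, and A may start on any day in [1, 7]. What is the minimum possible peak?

12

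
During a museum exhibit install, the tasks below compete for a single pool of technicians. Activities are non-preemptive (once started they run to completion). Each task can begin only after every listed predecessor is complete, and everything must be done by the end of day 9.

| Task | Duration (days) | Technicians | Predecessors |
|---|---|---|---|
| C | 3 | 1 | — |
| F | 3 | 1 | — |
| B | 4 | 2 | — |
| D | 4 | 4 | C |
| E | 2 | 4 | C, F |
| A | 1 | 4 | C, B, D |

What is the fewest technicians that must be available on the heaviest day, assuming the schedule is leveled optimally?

Early-start (C@1, F@1, B@1, D@4, E@4, A@8) gives peak 10: d1:4  d2:4  d3:4  d4:10  d5:8  d6:4  d7:4  d8:4  d9:0.
Shift E→5.
Schedule C@1, F@1, B@1, D@4, E@5, A@8: d1:4  d2:4  d3:4  d4:6  d5:8  d6:8  d7:4  d8:4  d9:0 — peak 8.

8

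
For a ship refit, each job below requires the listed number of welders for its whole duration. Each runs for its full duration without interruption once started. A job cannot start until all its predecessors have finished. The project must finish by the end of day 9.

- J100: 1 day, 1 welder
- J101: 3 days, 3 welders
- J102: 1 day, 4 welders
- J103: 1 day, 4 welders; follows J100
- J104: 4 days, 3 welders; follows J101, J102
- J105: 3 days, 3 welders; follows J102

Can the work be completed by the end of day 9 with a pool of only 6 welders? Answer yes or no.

Schedule J100@1, J101@1, J102@4, J103@5, J104@6, J105@6: d1:4  d2:3  d3:3  d4:4  d5:4  d6:6  d7:6  d8:6  d9:3 — peak 6 ≤ 6.

yes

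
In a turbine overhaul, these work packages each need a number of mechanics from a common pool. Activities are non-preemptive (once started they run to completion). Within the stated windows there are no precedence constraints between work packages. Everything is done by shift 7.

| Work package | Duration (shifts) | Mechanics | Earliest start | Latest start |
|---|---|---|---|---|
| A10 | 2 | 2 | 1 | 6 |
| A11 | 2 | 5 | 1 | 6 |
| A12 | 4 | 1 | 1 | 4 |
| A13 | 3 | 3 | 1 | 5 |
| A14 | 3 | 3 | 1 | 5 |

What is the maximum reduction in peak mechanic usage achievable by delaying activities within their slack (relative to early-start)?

8

Early-start peak: s1:14  s2:14  s3:7  s4:1  s5:0  s6:0  s7:0 ⇒ 14.
Leveled (A10@1, A11@3, A12@1, A13@5, A14@5): s1:3  s2:3  s3:6  s4:6  s5:6  s6:6  s7:6 ⇒ 6.
Reduction 14 − 6 = 8.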